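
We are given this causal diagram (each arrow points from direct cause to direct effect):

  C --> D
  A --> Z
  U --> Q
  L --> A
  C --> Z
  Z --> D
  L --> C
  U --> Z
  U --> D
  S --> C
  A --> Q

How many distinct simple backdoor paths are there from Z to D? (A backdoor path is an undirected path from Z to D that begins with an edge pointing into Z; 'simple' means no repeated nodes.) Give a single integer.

6

A backdoor path from Z to D is any simple undirected path whose first edge points into Z (i.e. leaves Z via a parent).
Parents of Z: {A, C, U}.
Enumerating:
  P1: Z <- U -> Q <- A <- L -> C -> D
  P2: Z <- U -> D
  P3: Z <- A <- L -> C -> D
  P4: Z <- A -> Q <- U -> D
  P5: Z <- C <- L -> A -> Q <- U -> D
  P6: Z <- C -> D
That exhausts the simple backdoor paths. Count: 6.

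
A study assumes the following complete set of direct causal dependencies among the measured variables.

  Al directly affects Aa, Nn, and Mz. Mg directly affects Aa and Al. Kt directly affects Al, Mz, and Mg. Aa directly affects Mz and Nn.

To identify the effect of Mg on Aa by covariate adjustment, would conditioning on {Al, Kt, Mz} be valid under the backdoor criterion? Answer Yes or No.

No

Backdoor paths from Mg to Aa (paths whose first edge points into Mg):
  P1: Mg <- Kt -> Al -> Aa
  P2: Mg <- Kt -> Al -> Mz <- Aa
  P3: Mg <- Kt -> Al -> Nn <- Aa
  P4: Mg <- Kt -> Mz <- Al -> Aa
  P5: Mg <- Kt -> Mz <- Al -> Nn <- Aa
  P6: Mg <- Kt -> Mz <- Aa
Condition 1 (no descendant of Mg in the set): FAILS — Al and Mz are descendants of Mg.
Condition 2 (every backdoor path blocked by {Al, Kt, Mz}):
  P1: blocked at fork node Kt ∈ conditioning set.
  P2: blocked at fork node Kt ∈ conditioning set.
  P3: blocked at fork node Kt ∈ conditioning set.
  P4: blocked at fork node Kt ∈ conditioning set.
  P5: blocked at fork node Kt ∈ conditioning set.
  P6: blocked at fork node Kt ∈ conditioning set.
{Al, Kt, Mz} does not satisfy the backdoor criterion.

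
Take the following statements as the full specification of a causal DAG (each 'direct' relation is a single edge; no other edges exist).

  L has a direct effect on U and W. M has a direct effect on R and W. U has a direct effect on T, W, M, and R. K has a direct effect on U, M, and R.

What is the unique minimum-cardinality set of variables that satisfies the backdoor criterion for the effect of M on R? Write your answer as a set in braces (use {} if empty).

{K, U}

Variables eligible for adjustment (non-descendants of M, excluding M and R): {K, L, T, U}.
Backdoor paths from M to R:
  P1: M <- K -> U -> R
  P2: M <- K -> R
  P3: M <- U <- K -> R
  P4: M <- U -> R
The empty set is not sufficient: P1 (M <- K -> U -> R) has no collider blocking it and no conditioned non-collider, so it is open.
Try {K, U}:
  P1: blocked at fork node K ∈ conditioning set.
  P2: blocked at fork node K ∈ conditioning set.
  P3: blocked at chain node U ∈ conditioning set.
  P4: blocked at fork node U ∈ conditioning set.
{K, U} contains no descendant of M and blocks every backdoor path.
Every element of {K, U} is needed (dropping K leaves P2 open; dropping U leaves P4 open), so no proper subset is valid.
Among all size-2 subsets of the eligible variables, only {K, U} blocks every backdoor path, so it is the unique smallest valid adjustment set.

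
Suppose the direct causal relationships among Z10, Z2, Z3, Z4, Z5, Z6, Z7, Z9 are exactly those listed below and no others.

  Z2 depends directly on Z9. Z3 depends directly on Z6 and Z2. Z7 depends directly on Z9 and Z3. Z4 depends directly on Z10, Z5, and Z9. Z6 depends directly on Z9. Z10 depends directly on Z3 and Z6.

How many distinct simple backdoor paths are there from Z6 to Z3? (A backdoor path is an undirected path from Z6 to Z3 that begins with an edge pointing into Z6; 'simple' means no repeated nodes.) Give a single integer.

3

A backdoor path from Z6 to Z3 is any simple undirected path whose first edge points into Z6 (i.e. leaves Z6 via a parent).
Parents of Z6: {Z9}.
Enumerating:
  P1: Z6 <- Z9 -> Z2 -> Z3
  P2: Z6 <- Z9 -> Z4 <- Z10 <- Z3
  P3: Z6 <- Z9 -> Z7 <- Z3
That exhausts the simple backdoor paths. Count: 3.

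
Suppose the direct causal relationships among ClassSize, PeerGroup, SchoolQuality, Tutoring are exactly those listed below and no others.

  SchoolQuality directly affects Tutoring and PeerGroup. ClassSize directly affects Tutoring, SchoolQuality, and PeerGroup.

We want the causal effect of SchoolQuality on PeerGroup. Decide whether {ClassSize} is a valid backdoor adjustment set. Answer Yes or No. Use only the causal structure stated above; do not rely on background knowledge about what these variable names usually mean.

Backdoor paths from SchoolQuality to PeerGroup (paths whose first edge points into SchoolQuality):
  P1: SchoolQuality <- ClassSize -> PeerGroup
Condition 1 (no descendant of SchoolQuality in the set): holds — descendants of SchoolQuality are {PeerGroup, Tutoring}; none are in {ClassSize}.
Condition 2 (every backdoor path blocked by {ClassSize}):
  P1: blocked at fork node ClassSize ∈ conditioning set.
{ClassSize} satisfies the backdoor criterion.

Yes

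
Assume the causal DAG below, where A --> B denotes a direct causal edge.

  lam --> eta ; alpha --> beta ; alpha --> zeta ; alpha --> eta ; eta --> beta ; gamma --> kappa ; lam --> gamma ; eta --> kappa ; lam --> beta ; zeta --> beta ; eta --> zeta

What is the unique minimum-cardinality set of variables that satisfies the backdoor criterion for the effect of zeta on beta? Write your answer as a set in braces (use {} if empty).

Variables eligible for adjustment (non-descendants of zeta, excluding zeta and beta): {alpha, eta, gamma, kappa, lam}.
Backdoor paths from zeta to beta:
  P1: zeta <- alpha -> eta <- lam -> beta
  P2: zeta <- alpha -> eta -> beta
  P3: zeta <- alpha -> eta -> kappa <- gamma <- lam -> beta
  P4: zeta <- alpha -> beta
  P5: zeta <- eta <- alpha -> beta
  P6: zeta <- eta <- lam -> beta
  P7: zeta <- eta -> beta
  P8: zeta <- eta -> kappa <- gamma <- lam -> beta
The empty set is not sufficient: P2 (zeta <- alpha -> eta -> beta) has no collider blocking it and no conditioned non-collider, so it is open.
Try {alpha, eta}:
  P1: blocked at fork node alpha ∈ conditioning set.
  P2: blocked at fork node alpha ∈ conditioning set.
  P3: blocked at fork node alpha ∈ conditioning set.
  P4: blocked at fork node alpha ∈ conditioning set.
  P5: blocked at chain node eta ∈ conditioning set.
  P6: blocked at chain node eta ∈ conditioning set.
  P7: blocked at fork node eta ∈ conditioning set.
  P8: blocked at fork node eta ∈ conditioning set.
{alpha, eta} contains no descendant of zeta and blocks every backdoor path.
Every element of {alpha, eta} is needed (dropping alpha leaves P1 open; dropping eta leaves P6 open), so no proper subset is valid.
Among all size-2 subsets of the eligible variables, only {alpha, eta} blocks every backdoor path, so it is the unique smallest valid adjustment set.

{alpha, eta}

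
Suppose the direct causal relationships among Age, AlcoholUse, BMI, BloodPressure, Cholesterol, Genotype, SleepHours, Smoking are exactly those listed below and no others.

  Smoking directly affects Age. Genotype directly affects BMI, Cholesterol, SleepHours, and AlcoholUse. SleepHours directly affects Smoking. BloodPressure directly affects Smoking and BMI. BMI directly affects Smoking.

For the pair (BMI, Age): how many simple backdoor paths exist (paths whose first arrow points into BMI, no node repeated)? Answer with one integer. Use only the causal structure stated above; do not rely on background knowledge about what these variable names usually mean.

A backdoor path from BMI to Age is any simple undirected path whose first edge points into BMI (i.e. leaves BMI via a parent).
Parents of BMI: {BloodPressure, Genotype}.
Enumerating:
  P1: BMI <- Genotype -> SleepHours -> Smoking -> Age
  P2: BMI <- BloodPressure -> Smoking -> Age
That exhausts the simple backdoor paths. Count: 2.

2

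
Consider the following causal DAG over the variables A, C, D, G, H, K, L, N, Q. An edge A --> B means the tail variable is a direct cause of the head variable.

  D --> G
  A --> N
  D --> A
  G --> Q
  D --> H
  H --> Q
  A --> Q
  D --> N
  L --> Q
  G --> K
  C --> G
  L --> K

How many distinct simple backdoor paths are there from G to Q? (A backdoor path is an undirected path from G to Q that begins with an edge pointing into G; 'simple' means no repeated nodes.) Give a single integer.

3

A backdoor path from G to Q is any simple undirected path whose first edge points into G (i.e. leaves G via a parent).
Parents of G: {C, D}.
Enumerating:
  P1: G <- D -> H -> Q
  P2: G <- D -> A -> Q
  P3: G <- D -> N <- A -> Q
That exhausts the simple backdoor paths. Count: 3.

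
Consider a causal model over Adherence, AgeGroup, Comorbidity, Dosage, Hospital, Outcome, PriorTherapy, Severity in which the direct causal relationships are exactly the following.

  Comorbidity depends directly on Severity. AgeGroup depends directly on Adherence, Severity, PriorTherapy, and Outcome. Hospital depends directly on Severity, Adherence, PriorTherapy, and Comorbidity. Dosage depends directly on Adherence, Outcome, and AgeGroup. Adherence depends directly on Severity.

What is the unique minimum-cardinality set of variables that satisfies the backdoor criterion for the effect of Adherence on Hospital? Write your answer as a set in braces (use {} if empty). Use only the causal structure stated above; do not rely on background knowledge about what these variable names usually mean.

{Severity}

Variables eligible for adjustment (non-descendants of Adherence, excluding Adherence and Hospital): {Comorbidity, Outcome, PriorTherapy, Severity}.
Backdoor paths from Adherence to Hospital:
  P1: Adherence <- Severity -> Comorbidity -> Hospital
  P2: Adherence <- Severity -> Hospital
  P3: Adherence <- Severity -> AgeGroup <- PriorTherapy -> Hospital
The empty set is not sufficient: P1 (Adherence <- Severity -> Comorbidity -> Hospital) has no collider blocking it and no conditioned non-collider, so it is open.
Try {Severity}:
  P1: blocked at fork node Severity ∈ conditioning set.
  P2: blocked at fork node Severity ∈ conditioning set.
  P3: blocked at fork node Severity ∈ conditioning set.
{Severity} contains no descendant of Adherence and blocks every backdoor path.
No other singleton works — e.g. {Outcome} leaves P1 open — so {Severity} is the unique smallest valid adjustment set.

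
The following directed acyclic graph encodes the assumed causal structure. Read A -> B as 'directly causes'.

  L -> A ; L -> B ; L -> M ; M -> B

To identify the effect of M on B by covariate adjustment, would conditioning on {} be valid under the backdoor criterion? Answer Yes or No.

No

Backdoor paths from M to B (paths whose first edge points into M):
  P1: M <- L -> B
Condition 1 (no descendant of M in the set): holds — descendants of M are {B}; none are in {}.
Condition 2 (every backdoor path blocked by {}):
  P1: open — no interior node is in the conditioning set.
{} does not satisfy the backdoor criterion.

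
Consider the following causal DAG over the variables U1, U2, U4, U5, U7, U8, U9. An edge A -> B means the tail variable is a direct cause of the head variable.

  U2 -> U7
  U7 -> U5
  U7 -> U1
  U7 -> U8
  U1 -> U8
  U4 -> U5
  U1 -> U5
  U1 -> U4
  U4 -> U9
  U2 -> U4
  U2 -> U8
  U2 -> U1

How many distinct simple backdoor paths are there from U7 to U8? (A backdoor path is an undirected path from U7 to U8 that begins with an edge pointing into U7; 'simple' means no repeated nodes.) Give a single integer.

A backdoor path from U7 to U8 is any simple undirected path whose first edge points into U7 (i.e. leaves U7 via a parent).
Parents of U7: {U2}.
Enumerating:
  P1: U7 <- U2 -> U1 -> U8
  P2: U7 <- U2 -> U8
  P3: U7 <- U2 -> U4 <- U1 -> U8
  P4: U7 <- U2 -> U4 -> U5 <- U1 -> U8
That exhausts the simple backdoor paths. Count: 4.

4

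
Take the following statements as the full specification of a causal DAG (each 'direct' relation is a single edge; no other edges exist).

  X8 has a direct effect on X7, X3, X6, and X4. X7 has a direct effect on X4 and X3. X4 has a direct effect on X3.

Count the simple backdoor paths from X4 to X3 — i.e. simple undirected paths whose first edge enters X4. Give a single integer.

A backdoor path from X4 to X3 is any simple undirected path whose first edge points into X4 (i.e. leaves X4 via a parent).
Parents of X4: {X7, X8}.
Enumerating:
  P1: X4 <- X8 -> X7 -> X3
  P2: X4 <- X8 -> X3
  P3: X4 <- X7 <- X8 -> X3
  P4: X4 <- X7 -> X3
That exhausts the simple backdoor paths. Count: 4.

4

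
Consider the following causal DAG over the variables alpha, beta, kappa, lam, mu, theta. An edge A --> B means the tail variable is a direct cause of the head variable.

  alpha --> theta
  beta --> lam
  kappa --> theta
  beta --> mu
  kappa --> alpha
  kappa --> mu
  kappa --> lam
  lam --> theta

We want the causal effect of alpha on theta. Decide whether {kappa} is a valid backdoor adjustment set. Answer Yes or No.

Backdoor paths from alpha to theta (paths whose first edge points into alpha):
  P1: alpha <- kappa -> lam -> theta
  P2: alpha <- kappa -> mu <- beta -> lam -> theta
  P3: alpha <- kappa -> theta
Condition 1 (no descendant of alpha in the set): holds — descendants of alpha are {theta}; none are in {kappa}.
Condition 2 (every backdoor path blocked by {kappa}):
  P1: blocked at fork node kappa ∈ conditioning set.
  P2: blocked at fork node kappa ∈ conditioning set.
  P3: blocked at fork node kappa ∈ conditioning set.
{kappa} satisfies the backdoor criterion.

Yes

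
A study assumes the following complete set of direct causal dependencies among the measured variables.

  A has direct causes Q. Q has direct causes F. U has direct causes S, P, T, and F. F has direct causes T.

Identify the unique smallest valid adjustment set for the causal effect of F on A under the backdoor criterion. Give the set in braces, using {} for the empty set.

Variables eligible for adjustment (non-descendants of F, excluding F and A): {P, S, T}.
Backdoor paths from F to A:
  (none)
With no backdoor paths the empty set already satisfies the criterion, and it is trivially minimal.

{}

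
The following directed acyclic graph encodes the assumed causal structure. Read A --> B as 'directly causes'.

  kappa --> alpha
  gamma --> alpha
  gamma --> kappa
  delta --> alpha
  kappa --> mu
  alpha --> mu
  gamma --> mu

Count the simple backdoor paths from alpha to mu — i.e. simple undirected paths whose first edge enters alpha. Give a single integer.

A backdoor path from alpha to mu is any simple undirected path whose first edge points into alpha (i.e. leaves alpha via a parent).
Parents of alpha: {delta, gamma, kappa}.
Enumerating:
  P1: alpha <- gamma -> kappa -> mu
  P2: alpha <- gamma -> mu
  P3: alpha <- kappa <- gamma -> mu
  P4: alpha <- kappa -> mu
That exhausts the simple backdoor paths. Count: 4.

4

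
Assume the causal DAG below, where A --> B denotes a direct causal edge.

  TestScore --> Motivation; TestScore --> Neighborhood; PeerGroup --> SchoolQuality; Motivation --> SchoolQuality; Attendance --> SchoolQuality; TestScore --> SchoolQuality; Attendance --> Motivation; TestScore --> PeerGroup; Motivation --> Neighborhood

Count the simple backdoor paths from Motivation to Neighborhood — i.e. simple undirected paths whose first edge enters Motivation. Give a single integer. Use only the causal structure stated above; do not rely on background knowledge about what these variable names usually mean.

A backdoor path from Motivation to Neighborhood is any simple undirected path whose first edge points into Motivation (i.e. leaves Motivation via a parent).
Parents of Motivation: {Attendance, TestScore}.
Enumerating:
  P1: Motivation <- Attendance -> SchoolQuality <- TestScore -> Neighborhood
  P2: Motivation <- Attendance -> SchoolQuality <- PeerGroup <- TestScore -> Neighborhood
  P3: Motivation <- TestScore -> Neighborhood
That exhausts the simple backdoor paths. Count: 3.

3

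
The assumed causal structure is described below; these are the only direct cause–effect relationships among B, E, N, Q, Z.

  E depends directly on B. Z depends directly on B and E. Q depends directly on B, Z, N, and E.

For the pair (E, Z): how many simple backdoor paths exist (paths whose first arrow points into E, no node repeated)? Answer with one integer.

A backdoor path from E to Z is any simple undirected path whose first edge points into E (i.e. leaves E via a parent).
Parents of E: {B}.
Enumerating:
  P1: E <- B -> Z
  P2: E <- B -> Q <- Z
That exhausts the simple backdoor paths. Count: 2.

2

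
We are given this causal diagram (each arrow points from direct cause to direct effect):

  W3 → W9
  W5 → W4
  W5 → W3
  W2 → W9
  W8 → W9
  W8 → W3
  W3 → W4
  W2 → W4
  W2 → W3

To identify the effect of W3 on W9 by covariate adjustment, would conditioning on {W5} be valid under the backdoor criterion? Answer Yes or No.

Backdoor paths from W3 to W9 (paths whose first edge points into W3):
  P1: W3 <- W8 -> W9
  P2: W3 <- W2 -> W9
  P3: W3 <- W5 -> W4 <- W2 -> W9
Condition 1 (no descendant of W3 in the set): holds — descendants of W3 are {W4, W9}; none are in {W5}.
Condition 2 (every backdoor path blocked by {W5}):
  P1: open — no interior node is in the conditioning set.
  P2: open — no interior node is in the conditioning set.
  P3: blocked at fork node W5 ∈ conditioning set.
{W5} does not satisfy the backdoor criterion.

No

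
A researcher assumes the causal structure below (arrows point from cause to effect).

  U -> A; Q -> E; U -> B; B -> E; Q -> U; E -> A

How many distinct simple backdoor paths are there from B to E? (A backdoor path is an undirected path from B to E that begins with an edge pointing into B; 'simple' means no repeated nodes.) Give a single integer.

2

A backdoor path from B to E is any simple undirected path whose first edge points into B (i.e. leaves B via a parent).
Parents of B: {U}.
Enumerating:
  P1: B <- U <- Q -> E
  P2: B <- U -> A <- E
That exhausts the simple backdoor paths. Count: 2.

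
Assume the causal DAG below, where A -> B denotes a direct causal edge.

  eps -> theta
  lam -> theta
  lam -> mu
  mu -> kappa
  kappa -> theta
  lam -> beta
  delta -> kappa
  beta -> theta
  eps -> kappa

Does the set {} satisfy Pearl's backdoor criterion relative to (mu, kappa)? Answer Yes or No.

Yes

Backdoor paths from mu to kappa (paths whose first edge points into mu):
  P1: mu <- lam -> beta -> theta <- eps -> kappa
  P2: mu <- lam -> beta -> theta <- kappa
  P3: mu <- lam -> theta <- eps -> kappa
  P4: mu <- lam -> theta <- kappa
Condition 1 (no descendant of mu in the set): holds — descendants of mu are {kappa, theta}; none are in {}.
Condition 2 (every backdoor path blocked by {}):
  P1: blocked at collider theta (neither it nor any descendant is in the conditioning set).
  P2: blocked at collider theta (neither it nor any descendant is in the conditioning set).
  P3: blocked at collider theta (neither it nor any descendant is in the conditioning set).
  P4: blocked at collider theta (neither it nor any descendant is in the conditioning set).
{} satisfies the backdoor criterion.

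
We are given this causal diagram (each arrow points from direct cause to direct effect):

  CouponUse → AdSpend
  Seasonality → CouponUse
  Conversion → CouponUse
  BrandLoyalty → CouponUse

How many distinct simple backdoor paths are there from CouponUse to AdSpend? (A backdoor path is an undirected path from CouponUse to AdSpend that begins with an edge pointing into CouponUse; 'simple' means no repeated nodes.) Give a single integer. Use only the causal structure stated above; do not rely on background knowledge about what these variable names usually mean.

0

A backdoor path from CouponUse to AdSpend is any simple undirected path whose first edge points into CouponUse (i.e. leaves CouponUse via a parent).
Parents of CouponUse: {BrandLoyalty, Conversion, Seasonality}.
No simple path from any parent of CouponUse reaches AdSpend without revisiting CouponUse, so there are no backdoor paths.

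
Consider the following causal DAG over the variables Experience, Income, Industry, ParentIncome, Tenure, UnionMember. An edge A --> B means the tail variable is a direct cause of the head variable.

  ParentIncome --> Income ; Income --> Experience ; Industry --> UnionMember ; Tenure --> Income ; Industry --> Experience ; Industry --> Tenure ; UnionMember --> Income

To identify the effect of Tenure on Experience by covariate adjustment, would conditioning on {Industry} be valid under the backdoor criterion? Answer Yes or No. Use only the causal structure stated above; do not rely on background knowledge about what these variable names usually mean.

Yes

Backdoor paths from Tenure to Experience (paths whose first edge points into Tenure):
  P1: Tenure <- Industry -> UnionMember -> Income -> Experience
  P2: Tenure <- Industry -> Experience
Condition 1 (no descendant of Tenure in the set): holds — descendants of Tenure are {Experience, Income}; none are in {Industry}.
Condition 2 (every backdoor path blocked by {Industry}):
  P1: blocked at fork node Industry ∈ conditioning set.
  P2: blocked at fork node Industry ∈ conditioning set.
{Industry} satisfies the backdoor criterion.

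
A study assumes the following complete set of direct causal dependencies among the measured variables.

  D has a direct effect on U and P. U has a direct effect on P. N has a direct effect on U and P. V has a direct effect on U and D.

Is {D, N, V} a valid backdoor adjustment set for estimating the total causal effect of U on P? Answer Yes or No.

Yes

Backdoor paths from U to P (paths whose first edge points into U):
  P1: U <- V -> D -> P
  P2: U <- N -> P
  P3: U <- D -> P
Condition 1 (no descendant of U in the set): holds — descendants of U are {P}; none are in {D, N, V}.
Condition 2 (every backdoor path blocked by {D, N, V}):
  P1: blocked at fork node V ∈ conditioning set.
  P2: blocked at fork node N ∈ conditioning set.
  P3: blocked at fork node D ∈ conditioning set.
{D, N, V} satisfies the backdoor criterion.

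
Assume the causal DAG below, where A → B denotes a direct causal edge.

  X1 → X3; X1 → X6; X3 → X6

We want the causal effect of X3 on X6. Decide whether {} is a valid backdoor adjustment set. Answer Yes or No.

No

Backdoor paths from X3 to X6 (paths whose first edge points into X3):
  P1: X3 <- X1 -> X6
Condition 1 (no descendant of X3 in the set): holds — descendants of X3 are {X6}; none are in {}.
Condition 2 (every backdoor path blocked by {}):
  P1: open — no interior node is in the conditioning set.
{} does not satisfy the backdoor criterion.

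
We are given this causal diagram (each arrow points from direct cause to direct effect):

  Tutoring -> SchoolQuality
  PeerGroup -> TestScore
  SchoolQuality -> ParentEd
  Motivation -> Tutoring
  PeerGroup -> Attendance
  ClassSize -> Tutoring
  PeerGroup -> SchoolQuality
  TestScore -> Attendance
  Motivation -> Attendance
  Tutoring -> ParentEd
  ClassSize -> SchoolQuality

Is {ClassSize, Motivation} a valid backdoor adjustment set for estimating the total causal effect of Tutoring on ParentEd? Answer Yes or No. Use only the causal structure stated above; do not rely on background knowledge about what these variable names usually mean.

Backdoor paths from Tutoring to ParentEd (paths whose first edge points into Tutoring):
  P1: Tutoring <- Motivation -> Attendance <- PeerGroup -> SchoolQuality -> ParentEd
  P2: Tutoring <- Motivation -> Attendance <- TestScore <- PeerGroup -> SchoolQuality -> ParentEd
  P3: Tutoring <- ClassSize -> SchoolQuality -> ParentEd
Condition 1 (no descendant of Tutoring in the set): holds — descendants of Tutoring are {ParentEd, SchoolQuality}; none are in {ClassSize, Motivation}.
Condition 2 (every backdoor path blocked by {ClassSize, Motivation}):
  P1: blocked at fork node Motivation ∈ conditioning set.
  P2: blocked at fork node Motivation ∈ conditioning set.
  P3: blocked at fork node ClassSize ∈ conditioning set.
{ClassSize, Motivation} satisfies the backdoor criterion.

Yes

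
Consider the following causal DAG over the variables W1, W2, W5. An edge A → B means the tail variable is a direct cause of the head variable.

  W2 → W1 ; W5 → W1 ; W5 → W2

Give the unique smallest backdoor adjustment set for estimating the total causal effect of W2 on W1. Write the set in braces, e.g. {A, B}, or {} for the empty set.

{W5}

Variables eligible for adjustment (non-descendants of W2, excluding W2 and W1): {W5}.
Backdoor paths from W2 to W1:
  P1: W2 <- W5 -> W1
The empty set is not sufficient: P1 (W2 <- W5 -> W1) has no collider blocking it and no conditioned non-collider, so it is open.
Try {W5}:
  P1: blocked at fork node W5 ∈ conditioning set.
{W5} contains no descendant of W2 and blocks every backdoor path.
{W5} is the unique smallest valid adjustment set.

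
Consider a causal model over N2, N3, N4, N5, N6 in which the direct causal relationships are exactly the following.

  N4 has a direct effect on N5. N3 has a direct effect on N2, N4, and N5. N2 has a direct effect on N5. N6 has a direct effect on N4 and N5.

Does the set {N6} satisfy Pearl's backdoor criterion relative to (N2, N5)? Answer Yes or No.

Backdoor paths from N2 to N5 (paths whose first edge points into N2):
  P1: N2 <- N3 -> N4 <- N6 -> N5
  P2: N2 <- N3 -> N4 -> N5
  P3: N2 <- N3 -> N5
Condition 1 (no descendant of N2 in the set): holds — descendants of N2 are {N5}; none are in {N6}.
Condition 2 (every backdoor path blocked by {N6}):
  P1: blocked at collider N4 (neither it nor any descendant is in the conditioning set).
  P2: open — no interior node is in the conditioning set.
  P3: open — no interior node is in the conditioning set.
{N6} does not satisfy the backdoor criterion.

No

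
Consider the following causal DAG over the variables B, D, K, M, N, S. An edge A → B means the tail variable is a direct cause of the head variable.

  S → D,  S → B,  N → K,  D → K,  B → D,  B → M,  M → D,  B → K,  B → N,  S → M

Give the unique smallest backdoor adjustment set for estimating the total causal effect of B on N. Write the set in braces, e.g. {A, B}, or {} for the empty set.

Variables eligible for adjustment (non-descendants of B, excluding B and N): {S}.
Backdoor paths from B to N:
  P1: B <- S -> M -> D -> K <- N
  P2: B <- S -> D -> K <- N
Each backdoor path contains an unconditioned collider, so every path is already blocked with the empty conditioning set:
  P1: blocked at collider K (neither it nor any descendant is in the conditioning set).
  P2: blocked at collider K (neither it nor any descendant is in the conditioning set).
The empty set is therefore the unique smallest valid set.

{}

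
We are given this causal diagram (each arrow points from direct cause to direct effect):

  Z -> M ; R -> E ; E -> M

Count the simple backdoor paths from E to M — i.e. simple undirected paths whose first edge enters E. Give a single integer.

0

A backdoor path from E to M is any simple undirected path whose first edge points into E (i.e. leaves E via a parent).
Parents of E: {R}.
No simple path from any parent of E reaches M without revisiting E, so there are no backdoor paths.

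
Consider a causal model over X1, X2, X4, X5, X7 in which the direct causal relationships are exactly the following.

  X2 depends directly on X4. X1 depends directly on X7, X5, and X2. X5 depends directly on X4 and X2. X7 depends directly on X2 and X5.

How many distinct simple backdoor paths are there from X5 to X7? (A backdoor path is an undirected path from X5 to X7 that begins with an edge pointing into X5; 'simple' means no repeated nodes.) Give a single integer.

4

A backdoor path from X5 to X7 is any simple undirected path whose first edge points into X5 (i.e. leaves X5 via a parent).
Parents of X5: {X2, X4}.
Enumerating:
  P1: X5 <- X4 -> X2 -> X7
  P2: X5 <- X4 -> X2 -> X1 <- X7
  P3: X5 <- X2 -> X7
  P4: X5 <- X2 -> X1 <- X7
That exhausts the simple backdoor paths. Count: 4.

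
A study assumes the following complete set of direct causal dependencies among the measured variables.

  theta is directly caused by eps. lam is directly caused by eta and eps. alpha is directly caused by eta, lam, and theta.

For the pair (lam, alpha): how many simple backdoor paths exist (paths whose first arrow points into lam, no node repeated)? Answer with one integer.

A backdoor path from lam to alpha is any simple undirected path whose first edge points into lam (i.e. leaves lam via a parent).
Parents of lam: {eps, eta}.
Enumerating:
  P1: lam <- eps -> theta -> alpha
  P2: lam <- eta -> alpha
That exhausts the simple backdoor paths. Count: 2.

2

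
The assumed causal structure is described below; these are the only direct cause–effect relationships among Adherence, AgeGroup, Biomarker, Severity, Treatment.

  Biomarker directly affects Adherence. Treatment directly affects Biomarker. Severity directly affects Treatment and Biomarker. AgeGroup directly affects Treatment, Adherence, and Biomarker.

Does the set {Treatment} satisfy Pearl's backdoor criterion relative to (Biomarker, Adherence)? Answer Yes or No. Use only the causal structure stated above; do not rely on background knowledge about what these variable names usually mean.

No

Backdoor paths from Biomarker to Adherence (paths whose first edge points into Biomarker):
  P1: Biomarker <- Severity -> Treatment <- AgeGroup -> Adherence
  P2: Biomarker <- AgeGroup -> Adherence
  P3: Biomarker <- Treatment <- AgeGroup -> Adherence
Condition 1 (no descendant of Biomarker in the set): holds — descendants of Biomarker are {Adherence}; none are in {Treatment}.
Condition 2 (every backdoor path blocked by {Treatment}):
  P1: open — collider(s) Treatment are conditioned on (or have a conditioned descendant) and no non-collider on the path is in the set.
  P2: open — no interior node is in the conditioning set.
  P3: blocked at chain node Treatment ∈ conditioning set.
{Treatment} does not satisfy the backdoor criterion.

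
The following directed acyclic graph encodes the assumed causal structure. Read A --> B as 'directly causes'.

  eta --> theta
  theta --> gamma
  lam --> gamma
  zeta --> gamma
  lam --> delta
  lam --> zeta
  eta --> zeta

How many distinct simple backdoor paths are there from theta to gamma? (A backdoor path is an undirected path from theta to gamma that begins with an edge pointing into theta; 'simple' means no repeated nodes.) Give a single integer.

2

A backdoor path from theta to gamma is any simple undirected path whose first edge points into theta (i.e. leaves theta via a parent).
Parents of theta: {eta}.
Enumerating:
  P1: theta <- eta -> zeta <- lam -> gamma
  P2: theta <- eta -> zeta -> gamma
That exhausts the simple backdoor paths. Count: 2.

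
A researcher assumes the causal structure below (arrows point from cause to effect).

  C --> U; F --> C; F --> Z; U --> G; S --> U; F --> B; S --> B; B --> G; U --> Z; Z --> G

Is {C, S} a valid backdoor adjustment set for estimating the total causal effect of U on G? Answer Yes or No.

Backdoor paths from U to G (paths whose first edge points into U):
  P1: U <- S -> B <- F -> Z -> G
  P2: U <- S -> B -> G
  P3: U <- C <- F -> B -> G
  P4: U <- C <- F -> Z -> G
Condition 1 (no descendant of U in the set): holds — descendants of U are {G, Z}; none are in {C, S}.
Condition 2 (every backdoor path blocked by {C, S}):
  P1: blocked at fork node S ∈ conditioning set.
  P2: blocked at fork node S ∈ conditioning set.
  P3: blocked at chain node C ∈ conditioning set.
  P4: blocked at chain node C ∈ conditioning set.
{C, S} satisfies the backdoor criterion.

Yes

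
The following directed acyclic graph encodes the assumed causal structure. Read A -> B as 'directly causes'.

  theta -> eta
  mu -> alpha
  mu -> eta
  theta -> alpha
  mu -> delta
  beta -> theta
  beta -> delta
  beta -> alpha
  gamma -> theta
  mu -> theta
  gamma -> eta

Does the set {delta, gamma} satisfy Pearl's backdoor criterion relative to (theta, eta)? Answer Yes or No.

No

Backdoor paths from theta to eta (paths whose first edge points into theta):
  P1: theta <- gamma -> eta
  P2: theta <- beta -> alpha <- mu -> eta
  P3: theta <- beta -> delta <- mu -> eta
  P4: theta <- mu -> eta
Condition 1 (no descendant of theta in the set): holds — descendants of theta are {alpha, eta}; none are in {delta, gamma}.
Condition 2 (every backdoor path blocked by {delta, gamma}):
  P1: blocked at fork node gamma ∈ conditioning set.
  P2: blocked at collider alpha (neither it nor any descendant is in the conditioning set).
  P3: open — collider(s) delta are conditioned on (or have a conditioned descendant) and no non-collider on the path is in the set.
  P4: open — no interior node is in the conditioning set.
{delta, gamma} does not satisfy the backdoor criterion.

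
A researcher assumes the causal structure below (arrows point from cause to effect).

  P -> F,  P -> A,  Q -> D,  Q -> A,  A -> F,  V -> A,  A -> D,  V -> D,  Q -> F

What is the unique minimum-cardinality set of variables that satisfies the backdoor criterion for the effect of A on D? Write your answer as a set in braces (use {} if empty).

{Q, V}

Variables eligible for adjustment (non-descendants of A, excluding A and D): {P, Q, V}.
Backdoor paths from A to D:
  P1: A <- P -> F <- Q -> D
  P2: A <- V -> D
  P3: A <- Q -> D
The empty set is not sufficient: P2 (A <- V -> D) has no collider blocking it and no conditioned non-collider, so it is open.
Try {Q, V}:
  P1: blocked at collider F (neither it nor any descendant is in the conditioning set).
  P2: blocked at fork node V ∈ conditioning set.
  P3: blocked at fork node Q ∈ conditioning set.
{Q, V} contains no descendant of A and blocks every backdoor path.
Every element of {Q, V} is needed (dropping Q leaves P3 open; dropping V leaves P2 open), so no proper subset is valid.
Among all size-2 subsets of the eligible variables, only {Q, V} blocks every backdoor path, so it is the unique smallest valid adjustment set.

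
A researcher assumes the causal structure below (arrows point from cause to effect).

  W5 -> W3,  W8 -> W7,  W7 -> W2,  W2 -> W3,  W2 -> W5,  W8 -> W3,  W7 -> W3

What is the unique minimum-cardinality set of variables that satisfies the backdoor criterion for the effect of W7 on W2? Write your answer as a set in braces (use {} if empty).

{}

Variables eligible for adjustment (non-descendants of W7, excluding W7 and W2): {W8}.
Backdoor paths from W7 to W2:
  P1: W7 <- W8 -> W3 <- W2
  P2: W7 <- W8 -> W3 <- W5 <- W2
Each backdoor path contains an unconditioned collider, so every path is already blocked with the empty conditioning set:
  P1: blocked at collider W3 (neither it nor any descendant is in the conditioning set).
  P2: blocked at collider W3 (neither it nor any descendant is in the conditioning set).
The empty set is therefore the unique smallest valid set.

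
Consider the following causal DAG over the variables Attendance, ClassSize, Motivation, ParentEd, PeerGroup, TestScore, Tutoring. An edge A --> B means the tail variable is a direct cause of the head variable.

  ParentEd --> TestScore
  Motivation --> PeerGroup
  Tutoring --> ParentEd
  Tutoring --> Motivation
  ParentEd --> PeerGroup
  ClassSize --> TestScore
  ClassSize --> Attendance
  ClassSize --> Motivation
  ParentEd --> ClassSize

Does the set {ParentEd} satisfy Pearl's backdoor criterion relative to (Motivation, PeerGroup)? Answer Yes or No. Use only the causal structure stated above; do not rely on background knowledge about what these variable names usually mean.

Backdoor paths from Motivation to PeerGroup (paths whose first edge points into Motivation):
  P1: Motivation <- Tutoring -> ParentEd -> PeerGroup
  P2: Motivation <- ClassSize <- ParentEd -> PeerGroup
  P3: Motivation <- ClassSize -> TestScore <- ParentEd -> PeerGroup
Condition 1 (no descendant of Motivation in the set): holds — descendants of Motivation are {PeerGroup}; none are in {ParentEd}.
Condition 2 (every backdoor path blocked by {ParentEd}):
  P1: blocked at chain node ParentEd ∈ conditioning set.
  P2: blocked at fork node ParentEd ∈ conditioning set.
  P3: blocked at collider TestScore (neither it nor any descendant is in the conditioning set).
{ParentEd} satisfies the backdoor criterion.

Yes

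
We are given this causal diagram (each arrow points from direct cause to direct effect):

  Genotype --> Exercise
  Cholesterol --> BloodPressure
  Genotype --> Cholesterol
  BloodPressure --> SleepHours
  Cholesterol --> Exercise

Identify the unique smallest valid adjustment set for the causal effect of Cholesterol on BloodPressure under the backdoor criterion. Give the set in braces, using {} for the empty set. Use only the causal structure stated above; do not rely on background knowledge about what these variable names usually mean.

{}

Variables eligible for adjustment (non-descendants of Cholesterol, excluding Cholesterol and BloodPressure): {Genotype}.
Backdoor paths from Cholesterol to BloodPressure:
  (none)
With no backdoor paths the empty set already satisfies the criterion, and it is trivially minimal.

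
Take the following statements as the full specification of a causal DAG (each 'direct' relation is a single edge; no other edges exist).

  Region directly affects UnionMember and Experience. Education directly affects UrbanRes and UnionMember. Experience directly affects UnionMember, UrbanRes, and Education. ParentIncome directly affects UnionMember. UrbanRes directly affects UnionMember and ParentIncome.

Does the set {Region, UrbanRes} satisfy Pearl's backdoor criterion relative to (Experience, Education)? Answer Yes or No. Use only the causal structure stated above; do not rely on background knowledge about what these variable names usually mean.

Backdoor paths from Experience to Education (paths whose first edge points into Experience):
  P1: Experience <- Region -> UnionMember <- Education
  P2: Experience <- Region -> UnionMember <- UrbanRes <- Education
  P3: Experience <- Region -> UnionMember <- ParentIncome <- UrbanRes <- Education
Condition 1 (no descendant of Experience in the set): FAILS — UrbanRes is a descendant of Experience.
Condition 2 (every backdoor path blocked by {Region, UrbanRes}):
  P1: blocked at fork node Region ∈ conditioning set.
  P2: blocked at fork node Region ∈ conditioning set.
  P3: blocked at fork node Region ∈ conditioning set.
{Region, UrbanRes} does not satisfy the backdoor criterion.

No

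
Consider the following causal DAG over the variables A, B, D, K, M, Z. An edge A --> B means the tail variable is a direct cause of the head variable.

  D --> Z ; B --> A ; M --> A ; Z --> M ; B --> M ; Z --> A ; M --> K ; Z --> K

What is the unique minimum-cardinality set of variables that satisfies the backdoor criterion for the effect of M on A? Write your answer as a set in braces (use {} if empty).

Variables eligible for adjustment (non-descendants of M, excluding M and A): {B, D, Z}.
Backdoor paths from M to A:
  P1: M <- B -> A
  P2: M <- Z -> A
The empty set is not sufficient: P1 (M <- B -> A) has no collider blocking it and no conditioned non-collider, so it is open.
Try {B, Z}:
  P1: blocked at fork node B ∈ conditioning set.
  P2: blocked at fork node Z ∈ conditioning set.
{B, Z} contains no descendant of M and blocks every backdoor path.
Every element of {B, Z} is needed (dropping B leaves P1 open; dropping Z leaves P2 open), so no proper subset is valid.
Among all size-2 subsets of the eligible variables, only {B, Z} blocks every backdoor path, so it is the unique smallest valid adjustment set.

{B, Z}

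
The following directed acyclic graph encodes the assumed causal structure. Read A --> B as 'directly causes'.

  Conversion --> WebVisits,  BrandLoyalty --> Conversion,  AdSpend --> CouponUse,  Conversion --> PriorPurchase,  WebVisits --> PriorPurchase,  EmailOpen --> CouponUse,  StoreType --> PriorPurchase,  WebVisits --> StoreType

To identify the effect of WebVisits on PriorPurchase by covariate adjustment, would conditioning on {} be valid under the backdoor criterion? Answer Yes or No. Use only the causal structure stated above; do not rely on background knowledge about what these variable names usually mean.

Backdoor paths from WebVisits to PriorPurchase (paths whose first edge points into WebVisits):
  P1: WebVisits <- Conversion -> PriorPurchase
Condition 1 (no descendant of WebVisits in the set): holds — descendants of WebVisits are {PriorPurchase, StoreType}; none are in {}.
Condition 2 (every backdoor path blocked by {}):
  P1: open — no interior node is in the conditioning set.
{} does not satisfy the backdoor criterion.

No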